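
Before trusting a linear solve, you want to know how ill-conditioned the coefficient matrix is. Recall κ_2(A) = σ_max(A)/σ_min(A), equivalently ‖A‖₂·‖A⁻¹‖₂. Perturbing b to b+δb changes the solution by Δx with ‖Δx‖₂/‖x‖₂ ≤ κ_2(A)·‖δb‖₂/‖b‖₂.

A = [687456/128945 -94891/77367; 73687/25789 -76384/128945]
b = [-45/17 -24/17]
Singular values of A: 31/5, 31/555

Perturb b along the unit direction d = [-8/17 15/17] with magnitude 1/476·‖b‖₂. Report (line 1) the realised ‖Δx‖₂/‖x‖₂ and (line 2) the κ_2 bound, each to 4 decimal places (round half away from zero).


largest singular value 31/5, smallest 31/555
κ_2(A) = (31/5) / (31/555) = 111.0000
perturbation bound = 111.0000·1/476 = 0.2332
solve Ax = b  →  x = [-0.4721 0.1062]
‖b‖₂ = 3.0000 and ‖x‖₂ = 0.4839
re-solving with b+δb shifts x by Δx of norm 0.1128
realised ‖Δx‖/‖x‖ = 0.2332
so the bound is sharp here: realised error equals the bound

0.2332
0.2332


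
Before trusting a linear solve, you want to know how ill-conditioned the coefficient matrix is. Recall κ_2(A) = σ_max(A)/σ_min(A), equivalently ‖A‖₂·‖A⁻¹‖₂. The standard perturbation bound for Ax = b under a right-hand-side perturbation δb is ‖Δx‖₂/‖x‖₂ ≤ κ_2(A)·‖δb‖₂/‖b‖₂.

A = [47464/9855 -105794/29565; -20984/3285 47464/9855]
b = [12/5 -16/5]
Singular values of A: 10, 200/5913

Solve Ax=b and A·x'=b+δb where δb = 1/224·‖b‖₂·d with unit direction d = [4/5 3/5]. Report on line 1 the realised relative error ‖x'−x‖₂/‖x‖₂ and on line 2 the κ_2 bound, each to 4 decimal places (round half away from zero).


1.3199
1.3199

largest singular value 10, smallest 200/5913
κ_2(A) = 10 / (200/5913) = 295.6500
worst-case relative error ≤ 295.6500 × 1/224 = 1.3199
solve Ax = b  →  x = [0.3200 -0.2400]
‖b‖₂ = 4.0000 and ‖x‖₂ = 0.4000
δb = ε·‖b‖·d = [0.0143 0.0107]; solving A·Δx = δb gives ‖Δx‖ = 0.5279
dividing the unrounded norms, ‖Δx‖/‖x‖ = 1.3199
realised/bound = 1 exactly: the bound is attained for this b and d


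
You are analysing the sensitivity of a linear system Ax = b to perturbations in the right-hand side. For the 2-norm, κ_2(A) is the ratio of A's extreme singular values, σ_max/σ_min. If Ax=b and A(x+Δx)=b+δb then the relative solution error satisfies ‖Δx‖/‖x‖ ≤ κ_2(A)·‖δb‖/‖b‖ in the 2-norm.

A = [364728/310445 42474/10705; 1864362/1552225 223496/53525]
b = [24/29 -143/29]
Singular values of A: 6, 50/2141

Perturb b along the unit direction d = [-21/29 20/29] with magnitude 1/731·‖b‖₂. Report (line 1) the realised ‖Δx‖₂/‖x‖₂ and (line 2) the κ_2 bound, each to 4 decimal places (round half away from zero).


largest singular value 6, smallest 50/2141
condition number: 6 ÷ (50/2141) = 256.9200
κ_2(A)·‖δb‖/‖b‖ = 0.3515
solve Ax = b  →  x = [164.2888 -48.4384]
‖b‖₂ = 5.0000 and ‖x‖₂ = 171.2807
re-solving with b+δb shifts x by Δx of norm 0.2929
relative error = 0.0017
so the bound overstates the realised error by a factor of ≈ 205.5369 (computed from the unrounded values)

0.0017
0.3515


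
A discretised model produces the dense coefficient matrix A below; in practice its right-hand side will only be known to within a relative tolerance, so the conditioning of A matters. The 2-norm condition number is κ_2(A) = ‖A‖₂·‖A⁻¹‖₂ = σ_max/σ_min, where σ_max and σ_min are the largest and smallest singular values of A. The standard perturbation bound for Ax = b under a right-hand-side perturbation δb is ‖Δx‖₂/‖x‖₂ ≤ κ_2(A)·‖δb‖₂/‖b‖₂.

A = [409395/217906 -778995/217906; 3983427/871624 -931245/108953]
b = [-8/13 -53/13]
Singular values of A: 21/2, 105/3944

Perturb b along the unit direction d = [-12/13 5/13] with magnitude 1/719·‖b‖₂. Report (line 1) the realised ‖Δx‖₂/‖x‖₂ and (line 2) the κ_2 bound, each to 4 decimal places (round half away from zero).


largest singular value 21/2, smallest 105/3944
κ = σ_max/σ_min = (21/2)/(105/3944) = 394.4000
κ_2(A)·‖δb‖/‖b‖ = 0.5485
solve Ax = b  →  x = [-33.3221 -17.3401]
‖b‖₂ = 4.1231 and ‖x‖₂ = 37.5638
Δx = A⁻¹·δb where δb = 1/719·4.1231·d; ‖Δx‖ = 0.2154
realised ‖Δx‖/‖x‖ = 0.0057
tightness: 0.0057 against a bound of 0.5485 (unrounded ratio ≈ 0.0105)

0.0057
0.5485


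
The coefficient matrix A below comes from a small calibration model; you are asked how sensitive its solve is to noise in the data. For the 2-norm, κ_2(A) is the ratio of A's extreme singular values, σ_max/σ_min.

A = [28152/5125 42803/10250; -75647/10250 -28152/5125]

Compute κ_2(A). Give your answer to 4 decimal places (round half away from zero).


205.0000

AᵀA = [355704361/4202500 66692088/1050625; 66692088/1050625 200089489/4202500]; tr = 11115877/84050, det = 279841/672400
eigenvalues of AᵀA: λ = (tr ± √(tr²−4·det))/2 = 529/4, 529/168100
κ = σ_max/σ_min = (23/2)/(23/410) = 205.0000


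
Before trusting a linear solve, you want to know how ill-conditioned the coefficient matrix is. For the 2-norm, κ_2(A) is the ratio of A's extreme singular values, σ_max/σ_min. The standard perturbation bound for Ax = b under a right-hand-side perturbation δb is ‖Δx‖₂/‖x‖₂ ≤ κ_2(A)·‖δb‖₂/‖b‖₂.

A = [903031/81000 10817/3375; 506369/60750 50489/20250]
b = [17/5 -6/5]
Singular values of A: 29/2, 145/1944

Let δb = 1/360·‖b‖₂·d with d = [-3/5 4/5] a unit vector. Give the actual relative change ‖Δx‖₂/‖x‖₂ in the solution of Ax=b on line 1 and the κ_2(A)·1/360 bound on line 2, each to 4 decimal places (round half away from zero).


from the listed singular values, σ₁ = 29/2, σ_n = 145/1944
κ_2(A) = (29/2) / (145/1944) = 194.4000
κ_2(A)·‖δb‖/‖b‖ = 0.5400
solve Ax = b  →  x = [11.3942 -38.5732]
‖b‖₂ = 3.6056 and ‖x‖₂ = 40.2209
re-solving with b+δb shifts x by Δx of norm 0.1343
relative error = 0.0033
so the bound overstates the realised error by a factor of ≈ 161.7515 (computed from the unrounded values)

0.0033
0.5400


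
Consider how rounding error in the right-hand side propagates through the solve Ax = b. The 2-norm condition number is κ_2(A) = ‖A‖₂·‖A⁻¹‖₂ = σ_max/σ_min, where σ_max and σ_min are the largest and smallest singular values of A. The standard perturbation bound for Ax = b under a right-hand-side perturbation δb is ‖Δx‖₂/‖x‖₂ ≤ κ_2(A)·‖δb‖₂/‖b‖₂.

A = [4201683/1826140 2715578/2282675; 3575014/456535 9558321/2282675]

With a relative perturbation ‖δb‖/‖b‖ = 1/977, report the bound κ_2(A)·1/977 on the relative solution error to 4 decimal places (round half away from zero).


0.2749

form AᵀA = [8885829665425/133391491984 592378093935/16673936498; 592378093935/16673936498 157977382741/8336968249] with trace 39492968129/461562256 and determinant 46854025/461562256
eigenvalues of AᵀA: λ = (tr ± √(tr²−4·det))/2 = 1369/16, 34225/28847641
so κ_2 = √((1369/16) / (34225/28847641)) = 268.5500
κ_2(A)·‖δb‖/‖b‖ = 0.2749


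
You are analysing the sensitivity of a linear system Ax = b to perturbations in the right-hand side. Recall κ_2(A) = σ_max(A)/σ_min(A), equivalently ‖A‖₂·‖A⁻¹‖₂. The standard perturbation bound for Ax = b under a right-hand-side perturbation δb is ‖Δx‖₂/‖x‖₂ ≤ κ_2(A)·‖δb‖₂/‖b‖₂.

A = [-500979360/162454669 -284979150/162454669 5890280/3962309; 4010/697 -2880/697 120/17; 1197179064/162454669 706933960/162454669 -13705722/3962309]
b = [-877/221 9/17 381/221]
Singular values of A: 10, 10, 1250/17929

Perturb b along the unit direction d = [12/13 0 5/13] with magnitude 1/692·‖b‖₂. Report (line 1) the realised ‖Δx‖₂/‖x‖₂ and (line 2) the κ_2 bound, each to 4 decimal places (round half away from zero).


0.0021
0.2073

σ_max = 10, σ_min = 1250/17929
κ_2(A) = 10 / (1250/17929) = 143.4320
κ_2(A)·‖δb‖/‖b‖ = 0.2073
solve Ax = b  →  x = [7.8359 -33.4597 -25.8978]
‖b‖₂ = 4.3589 and ‖x‖₂ = 43.0308
with δb = [0.0058 0.0000 0.0024], A·Δx = δb → ‖Δx‖ = 0.0903
realised ‖Δx‖/‖x‖ = 0.0021
so the bound overstates the realised error by a factor of ≈ 98.7193 (computed from the unrounded values)


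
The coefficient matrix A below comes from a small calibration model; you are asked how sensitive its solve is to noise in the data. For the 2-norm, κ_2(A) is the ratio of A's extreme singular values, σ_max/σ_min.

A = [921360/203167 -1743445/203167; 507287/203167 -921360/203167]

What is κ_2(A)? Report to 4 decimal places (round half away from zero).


140.6000

form AᵀA = [3827835121/142826401 -7175551680/142826401; -7175551680/142826401 13455033625/142826401] with trace 59802314/494209 and determinant 366025/494209
char-poly roots: 121 and 3025/494209
κ_2(A) = √(λ_max/λ_min) = √(121 / (3025/494209)) = 140.6000


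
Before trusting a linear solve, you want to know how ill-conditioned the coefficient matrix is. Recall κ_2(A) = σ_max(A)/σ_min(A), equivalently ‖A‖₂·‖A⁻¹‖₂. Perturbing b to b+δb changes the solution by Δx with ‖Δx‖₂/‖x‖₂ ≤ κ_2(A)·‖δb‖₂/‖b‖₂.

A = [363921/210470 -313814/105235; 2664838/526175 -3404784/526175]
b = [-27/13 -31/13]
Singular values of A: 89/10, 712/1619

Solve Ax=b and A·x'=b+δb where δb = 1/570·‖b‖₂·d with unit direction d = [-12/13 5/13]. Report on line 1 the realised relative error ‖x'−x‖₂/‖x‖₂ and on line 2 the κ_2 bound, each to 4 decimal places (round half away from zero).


0.0055
0.0355

from the listed singular values, σ₁ = 89/10, σ_n = 712/1619
condition number: (89/10) ÷ (712/1619) = 20.2375
perturbation bound = 20.2375·1/570 = 0.0355
solve Ax = b  →  x = [1.6169 1.6340]
‖b‖₂ = 3.1623 and ‖x‖₂ = 2.2987
δb = ε·‖b‖·d = [-0.0051 0.0021]; solving A·Δx = δb gives ‖Δx‖ = 0.0126
realised ‖Δx‖/‖x‖ = 0.0055
tightness: 0.0055 against a bound of 0.0355 (unrounded ratio ≈ 0.1546)


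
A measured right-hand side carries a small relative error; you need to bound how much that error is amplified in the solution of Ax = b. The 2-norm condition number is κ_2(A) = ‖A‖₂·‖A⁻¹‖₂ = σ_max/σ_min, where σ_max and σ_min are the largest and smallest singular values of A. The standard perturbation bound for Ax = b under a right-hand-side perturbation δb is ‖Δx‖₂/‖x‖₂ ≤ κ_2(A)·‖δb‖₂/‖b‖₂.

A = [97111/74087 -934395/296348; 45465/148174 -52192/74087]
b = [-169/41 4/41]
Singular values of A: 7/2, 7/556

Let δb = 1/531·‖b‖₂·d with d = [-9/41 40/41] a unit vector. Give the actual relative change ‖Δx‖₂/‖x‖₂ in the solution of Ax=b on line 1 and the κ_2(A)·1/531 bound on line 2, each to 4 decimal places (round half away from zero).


0.0078
0.5235

from the listed singular values, σ₁ = 7/2, σ_n = 7/556
κ_2(A) = (7/2) / (7/556) = 278.0000
κ_2(A)·‖δb‖/‖b‖ = 0.5235
solve Ax = b  →  x = [72.8791 31.6044]
‖b‖₂ = 4.1231 and ‖x‖₂ = 79.4368
δb = ε·‖b‖·d = [-0.0017 0.0076]; solving A·Δx = δb gives ‖Δx‖ = 0.6167
realised ‖Δx‖/‖x‖ = 0.0078
realised/bound (from unrounded values) ≈ 0.0148


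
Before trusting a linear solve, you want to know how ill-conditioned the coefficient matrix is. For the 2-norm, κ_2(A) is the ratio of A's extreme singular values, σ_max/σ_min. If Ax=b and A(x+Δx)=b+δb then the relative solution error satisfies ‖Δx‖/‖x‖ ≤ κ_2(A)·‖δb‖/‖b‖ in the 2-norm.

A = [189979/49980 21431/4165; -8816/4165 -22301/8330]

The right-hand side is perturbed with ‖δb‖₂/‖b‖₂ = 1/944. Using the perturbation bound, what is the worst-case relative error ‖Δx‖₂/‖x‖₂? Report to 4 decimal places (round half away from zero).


0.0779

AᵀA = [32722469/1728720 3633961/144060; 3633961/144060 1615561/48020]; tr = 18176533/345744, det = 707281/1382976
λ_max, λ_min = (18176533/345744 ± √330141813738025/119538913536)/2 = 841/16, 841/86436
σ_max=√(841/16)=(29/4), σ_min=√(841/86436)=(29/294) → κ = 73.5000
κ_2(A)·‖δb‖/‖b‖ = 0.0779


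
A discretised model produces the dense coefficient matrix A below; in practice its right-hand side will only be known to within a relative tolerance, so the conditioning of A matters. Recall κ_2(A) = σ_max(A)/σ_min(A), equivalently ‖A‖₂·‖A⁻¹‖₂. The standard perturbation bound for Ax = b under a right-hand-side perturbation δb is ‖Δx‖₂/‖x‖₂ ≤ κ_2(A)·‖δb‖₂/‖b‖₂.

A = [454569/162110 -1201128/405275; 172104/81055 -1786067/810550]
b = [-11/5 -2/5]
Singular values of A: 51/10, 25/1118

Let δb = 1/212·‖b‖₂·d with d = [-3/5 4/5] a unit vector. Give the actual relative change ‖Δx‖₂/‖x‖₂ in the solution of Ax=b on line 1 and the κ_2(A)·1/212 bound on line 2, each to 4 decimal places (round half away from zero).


0.0105
1.0758

largest singular value 51/10, smallest 25/1118
κ = σ_max/σ_min = (51/10)/(25/1118) = 228.0720
κ_2(A)·‖δb‖/‖b‖ = 1.0758
solve Ax = b  →  x = [32.1130 31.1254]
2-norm of b is 2.2361; of x, 44.7217
Δx = A⁻¹·δb where δb = 1/212·2.2361·d; ‖Δx‖ = 0.4717
realised ‖Δx‖/‖x‖ = 0.0105
realised/bound (from unrounded values) ≈ 0.0098


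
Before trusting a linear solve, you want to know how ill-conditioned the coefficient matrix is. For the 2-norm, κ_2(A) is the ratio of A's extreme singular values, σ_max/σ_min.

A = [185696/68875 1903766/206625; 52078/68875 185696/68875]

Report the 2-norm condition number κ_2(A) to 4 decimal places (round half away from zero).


AᵀA = [59512196/7590025 612054016/22770075; 612054016/22770075 6295475236/68310225]; tr = 273243400/2732409, det = 250000/2732409
λ_max, λ_min = (273243400/2732409 ± √74659223234560000/7466058943281)/2 = 100, 2500/2732409
σ_max=√100=10, σ_min=√(2500/2732409)=(50/1653) → κ = 330.6000

330.6000


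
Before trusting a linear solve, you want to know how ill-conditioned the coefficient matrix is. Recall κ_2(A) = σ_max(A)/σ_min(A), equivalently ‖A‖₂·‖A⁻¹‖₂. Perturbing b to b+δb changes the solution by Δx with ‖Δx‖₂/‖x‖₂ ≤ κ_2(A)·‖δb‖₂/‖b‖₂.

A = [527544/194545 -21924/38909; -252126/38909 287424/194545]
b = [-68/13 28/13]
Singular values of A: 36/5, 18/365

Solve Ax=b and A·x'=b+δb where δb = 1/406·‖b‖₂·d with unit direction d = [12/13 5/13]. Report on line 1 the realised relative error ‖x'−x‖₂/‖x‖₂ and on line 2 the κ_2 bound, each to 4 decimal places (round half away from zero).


largest singular value 36/5, smallest 18/365
condition number: (36/5) ÷ (18/365) = 146.0000
perturbation bound = 146.0000·1/406 = 0.3596
solve Ax = b  →  x = [-18.3469 -79.0108]
‖b‖₂ = 5.6569 and ‖x‖₂ = 81.1130
re-solving with b+δb shifts x by Δx of norm 0.2825
realised ‖Δx‖/‖x‖ = 0.0035
so the bound overstates the realised error by a factor of ≈ 103.2400 (computed from the unrounded values)

0.0035
0.3596


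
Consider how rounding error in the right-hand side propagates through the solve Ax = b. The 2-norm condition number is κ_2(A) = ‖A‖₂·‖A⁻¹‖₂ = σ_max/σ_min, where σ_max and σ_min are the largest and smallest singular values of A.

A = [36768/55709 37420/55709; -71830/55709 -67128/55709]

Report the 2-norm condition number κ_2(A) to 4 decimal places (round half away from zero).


56.5000

AᵀA = [22530916/10738729 21445200/10738729; 21445200/10738729 20437456/10738729]; tr = 51092/12769, det = 64/12769
char-poly roots: 4 and 16/12769
σ_max=√4=2, σ_min=√(16/12769)=(4/113) → κ = 56.5000


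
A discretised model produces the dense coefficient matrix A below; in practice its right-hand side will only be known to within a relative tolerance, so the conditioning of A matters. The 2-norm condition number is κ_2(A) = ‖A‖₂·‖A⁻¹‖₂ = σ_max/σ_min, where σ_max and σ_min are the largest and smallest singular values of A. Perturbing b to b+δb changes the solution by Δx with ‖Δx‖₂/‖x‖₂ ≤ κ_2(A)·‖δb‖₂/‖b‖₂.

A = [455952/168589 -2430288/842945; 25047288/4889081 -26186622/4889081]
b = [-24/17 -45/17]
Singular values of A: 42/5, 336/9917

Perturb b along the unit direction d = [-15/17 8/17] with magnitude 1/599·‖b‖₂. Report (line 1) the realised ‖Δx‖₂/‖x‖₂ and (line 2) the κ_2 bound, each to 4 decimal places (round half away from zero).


0.4139
0.4139

largest singular value 42/5, smallest 336/9917
κ_2(A) = (42/5) / (336/9917) = 247.9250
worst-case relative error ≤ 247.9250 × 1/599 = 0.4139
solve Ax = b  →  x = [-0.2463 0.2586]
2-norm of b is 3.0000; of x, 0.3571
re-solving with b+δb shifts x by Δx of norm 0.1478
dividing the unrounded norms, ‖Δx‖/‖x‖ = 0.4139
realised/bound = 1 exactly: the bound is attained for this b and d


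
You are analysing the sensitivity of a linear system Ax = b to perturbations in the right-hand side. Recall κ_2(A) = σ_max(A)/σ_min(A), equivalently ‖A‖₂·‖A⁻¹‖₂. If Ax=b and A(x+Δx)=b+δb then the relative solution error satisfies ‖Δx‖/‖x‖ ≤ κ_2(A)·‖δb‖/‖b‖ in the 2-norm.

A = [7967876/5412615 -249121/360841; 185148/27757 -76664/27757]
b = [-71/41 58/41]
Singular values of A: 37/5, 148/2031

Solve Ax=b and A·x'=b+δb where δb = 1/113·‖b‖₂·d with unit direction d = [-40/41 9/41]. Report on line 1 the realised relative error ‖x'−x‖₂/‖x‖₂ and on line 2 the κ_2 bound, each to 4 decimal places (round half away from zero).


σ_max = 37/5, σ_min = 148/2031
κ_2(A) = (37/5) / (148/2031) = 101.5500
perturbation bound = 101.5500·1/113 = 0.8987
solve Ax = b  →  x = [10.6809 25.2827]
‖b‖₂ = 2.2361 and ‖x‖₂ = 27.4463
δb = ε·‖b‖·d = [-0.0193 0.0043]; solving A·Δx = δb gives ‖Δx‖ = 0.2716
relative error = 0.0099
tightness: 0.0099 against a bound of 0.8987 (unrounded ratio ≈ 0.0110)

0.0099
0.8987


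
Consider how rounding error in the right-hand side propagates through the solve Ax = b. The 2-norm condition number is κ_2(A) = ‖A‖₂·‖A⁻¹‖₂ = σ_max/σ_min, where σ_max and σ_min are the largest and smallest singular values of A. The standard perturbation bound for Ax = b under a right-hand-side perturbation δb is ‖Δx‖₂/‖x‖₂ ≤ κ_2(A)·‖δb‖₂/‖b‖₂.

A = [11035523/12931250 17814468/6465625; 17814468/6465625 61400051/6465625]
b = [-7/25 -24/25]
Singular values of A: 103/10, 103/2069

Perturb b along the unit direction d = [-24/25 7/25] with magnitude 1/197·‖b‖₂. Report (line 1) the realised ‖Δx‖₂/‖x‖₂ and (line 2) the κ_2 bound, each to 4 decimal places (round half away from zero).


largest singular value 103/10, smallest 103/2069
κ = σ_max/σ_min = (103/10)/(103/2069) = 206.9000
κ_2(A)·‖δb‖/‖b‖ = 1.0503
solve Ax = b  →  x = [-0.0272 -0.0932]
‖b‖₂ = 1.0000 and ‖x‖₂ = 0.0971
Δx = A⁻¹·δb where δb = 1/197·1.0000·d; ‖Δx‖ = 0.1020
dividing the unrounded norms, ‖Δx‖/‖x‖ = 1.0503
realised/bound = 1 exactly: the bound is attained for this b and d

1.0503
1.0503


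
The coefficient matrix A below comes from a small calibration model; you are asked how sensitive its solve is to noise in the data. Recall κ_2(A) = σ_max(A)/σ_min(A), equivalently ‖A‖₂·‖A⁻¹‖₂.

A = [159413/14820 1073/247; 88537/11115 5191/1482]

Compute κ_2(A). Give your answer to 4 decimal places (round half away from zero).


68.4000

AᵀA = [14165333881/79067664 491728495/6588972; 491728495/6588972 68394325/2196324]; tr = 98387749/467856, det = 17682025/1871424
char-poly roots: 841/4 and 21025/467856
σ_max=√(841/4)=(29/2), σ_min=√(21025/467856)=(145/684) → κ = 68.4000


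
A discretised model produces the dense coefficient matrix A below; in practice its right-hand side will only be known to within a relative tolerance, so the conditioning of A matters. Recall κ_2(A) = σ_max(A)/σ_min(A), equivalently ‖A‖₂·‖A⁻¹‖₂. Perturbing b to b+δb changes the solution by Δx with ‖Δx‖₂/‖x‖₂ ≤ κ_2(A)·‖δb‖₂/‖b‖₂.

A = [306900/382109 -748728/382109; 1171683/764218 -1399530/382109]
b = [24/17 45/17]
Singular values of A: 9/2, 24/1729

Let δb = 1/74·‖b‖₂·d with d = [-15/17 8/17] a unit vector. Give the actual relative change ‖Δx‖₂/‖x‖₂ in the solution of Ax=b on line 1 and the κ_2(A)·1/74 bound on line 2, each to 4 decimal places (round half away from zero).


4.3809
4.3809

largest singular value 9/2, smallest 24/1729
κ = σ_max/σ_min = (9/2)/(24/1729) = 324.1875
κ_2(A)·‖δb‖/‖b‖ = 4.3809
solve Ax = b  →  x = [0.2564 -0.6154]
‖b‖ = 3.0000, ‖x‖ = 0.6667
re-solving with b+δb shifts x by Δx of norm 2.9206
relative error = 4.3809
so the bound is sharp here: realised error equals the bound


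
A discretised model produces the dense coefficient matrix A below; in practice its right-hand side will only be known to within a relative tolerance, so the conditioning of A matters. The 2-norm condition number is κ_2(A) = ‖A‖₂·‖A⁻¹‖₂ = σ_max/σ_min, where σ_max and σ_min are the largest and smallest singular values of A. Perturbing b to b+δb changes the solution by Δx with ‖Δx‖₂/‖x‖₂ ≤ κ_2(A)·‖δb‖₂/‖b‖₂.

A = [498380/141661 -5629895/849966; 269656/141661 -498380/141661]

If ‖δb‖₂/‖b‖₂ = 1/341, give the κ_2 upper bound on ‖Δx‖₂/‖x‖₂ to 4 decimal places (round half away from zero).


0.9164

form AᵀA = [1111062224/69438889 -6249436010/208316667; -6249436010/208316667 140614159825/2499800004] with trace 180612399889/2499800004 and determinant 33408400/624950001
λ_max, λ_min = (180612399889/2499800004 ± √32619502764568789074721/6249000059998400016)/2 = 289/4, 462400/624950001
so κ_2 = √((289/4) / (462400/624950001)) = 312.4875
κ_2(A)·‖δb‖/‖b‖ = 0.9164


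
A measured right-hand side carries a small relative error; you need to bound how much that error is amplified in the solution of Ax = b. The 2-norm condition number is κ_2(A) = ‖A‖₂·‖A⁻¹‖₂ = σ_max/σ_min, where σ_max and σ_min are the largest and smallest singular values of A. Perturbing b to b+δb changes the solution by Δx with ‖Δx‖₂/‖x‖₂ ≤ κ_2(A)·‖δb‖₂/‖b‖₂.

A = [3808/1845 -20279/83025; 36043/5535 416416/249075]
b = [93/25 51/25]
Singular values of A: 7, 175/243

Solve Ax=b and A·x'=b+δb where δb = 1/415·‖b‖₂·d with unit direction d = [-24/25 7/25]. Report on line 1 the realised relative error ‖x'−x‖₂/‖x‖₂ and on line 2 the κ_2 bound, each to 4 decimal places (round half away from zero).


largest singular value 7, smallest 175/243
condition number: 7 ÷ (175/243) = 9.7200
worst-case relative error ≤ 9.7200 × 1/415 = 0.0234
solve Ax = b  →  x = [1.3325 -3.9700]
‖b‖ = 4.2426, ‖x‖ = 4.1877
re-solving with b+δb shifts x by Δx of norm 0.0142
realised ‖Δx‖/‖x‖ = 0.0034
so the bound overstates the realised error by a factor of ≈ 6.9094 (computed from the unrounded values)

0.0034
0.0234


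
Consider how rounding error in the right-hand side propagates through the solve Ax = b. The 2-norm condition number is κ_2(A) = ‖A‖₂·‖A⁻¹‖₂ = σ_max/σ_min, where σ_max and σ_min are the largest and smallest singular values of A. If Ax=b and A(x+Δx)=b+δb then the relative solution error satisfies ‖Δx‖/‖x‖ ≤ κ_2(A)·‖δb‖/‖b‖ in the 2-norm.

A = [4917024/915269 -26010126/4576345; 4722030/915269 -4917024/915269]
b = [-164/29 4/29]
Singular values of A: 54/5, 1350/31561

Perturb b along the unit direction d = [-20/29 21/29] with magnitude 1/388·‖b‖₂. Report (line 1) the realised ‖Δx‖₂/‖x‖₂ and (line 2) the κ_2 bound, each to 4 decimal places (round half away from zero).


σ_max = 54/5, σ_min = 1350/31561
κ_2(A) = (54/5) / (1350/31561) = 252.4880
bound on ‖Δx‖/‖x‖: κ·ε = 252.4880·1/388 = 0.6507
solve Ax = b  →  x = [67.4617 64.7607]
‖b‖₂ = 5.6569 and ‖x‖₂ = 93.5148
δb = ε·‖b‖·d = [-0.0101 0.0106]; solving A·Δx = δb gives ‖Δx‖ = 0.3408
dividing the unrounded norms, ‖Δx‖/‖x‖ = 0.0036
tightness: 0.0036 against a bound of 0.6507 (unrounded ratio ≈ 0.0056)

0.0036
0.6507


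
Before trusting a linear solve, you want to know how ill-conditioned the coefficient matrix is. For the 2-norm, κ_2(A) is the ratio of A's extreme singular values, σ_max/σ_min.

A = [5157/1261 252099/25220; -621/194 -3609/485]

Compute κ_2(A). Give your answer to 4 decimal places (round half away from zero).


AᵀA = [171551925/6360484 411519285/6360484; 411519285/6360484 3950927361/25441936]; tr = 27438669/150544, det = 1476225/602176
char-poly roots: 729/4 and 2025/150544
so κ_2 = √((729/4) / (2025/150544)) = 116.4000

116.4000


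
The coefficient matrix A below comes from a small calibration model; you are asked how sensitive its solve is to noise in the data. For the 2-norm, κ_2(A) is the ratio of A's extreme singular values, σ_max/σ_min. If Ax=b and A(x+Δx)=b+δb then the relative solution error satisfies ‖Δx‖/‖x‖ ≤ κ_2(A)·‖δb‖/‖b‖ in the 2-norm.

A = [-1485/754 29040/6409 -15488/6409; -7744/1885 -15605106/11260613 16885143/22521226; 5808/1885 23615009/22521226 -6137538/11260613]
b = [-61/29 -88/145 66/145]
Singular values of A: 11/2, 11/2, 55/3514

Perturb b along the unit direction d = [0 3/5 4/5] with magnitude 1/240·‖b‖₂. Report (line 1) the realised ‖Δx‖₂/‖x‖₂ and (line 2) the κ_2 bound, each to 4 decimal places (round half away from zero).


from the listed singular values, σ₁ = 11/2, σ_n = 55/3514
κ = σ_max/σ_min = (11/2)/(55/3514) = 351.4000
worst-case relative error ≤ 351.4000 × 1/240 = 1.4642
solve Ax = b  →  x = [0.2657 -0.2715 0.1448]
‖b‖ = 2.2361, ‖x‖ = 0.4066
δb = ε·‖b‖·d = [0.0000 0.0056 0.0075]; solving A·Δx = δb gives ‖Δx‖ = 0.5953
dividing the unrounded norms, ‖Δx‖/‖x‖ = 1.4642
realised/bound = 1 exactly: the bound is attained for this b and d

1.4642
1.4642


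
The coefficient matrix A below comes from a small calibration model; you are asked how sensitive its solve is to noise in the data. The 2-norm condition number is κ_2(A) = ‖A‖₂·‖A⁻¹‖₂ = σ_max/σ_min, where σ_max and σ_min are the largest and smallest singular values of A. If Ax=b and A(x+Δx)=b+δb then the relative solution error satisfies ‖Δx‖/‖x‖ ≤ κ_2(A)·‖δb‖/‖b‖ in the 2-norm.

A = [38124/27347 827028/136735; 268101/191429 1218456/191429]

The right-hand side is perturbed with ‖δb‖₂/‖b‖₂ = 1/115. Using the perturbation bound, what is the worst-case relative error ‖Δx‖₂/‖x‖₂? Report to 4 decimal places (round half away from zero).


M = AᵀA = [170150625/43573201 3779188488/217866005; 3779188488/217866005 83984144976/1089330025]. tr(M)=52491321/648025, det(M)=104976/648025
solving λ² − 52491321/648025·λ + 104976/648025 = 0 gives λ = 81, 1296/648025
κ = σ_max/σ_min = 9/(36/805) = 201.2500
worst-case relative error ≤ 201.2500 × 1/115 = 1.7500

1.7500


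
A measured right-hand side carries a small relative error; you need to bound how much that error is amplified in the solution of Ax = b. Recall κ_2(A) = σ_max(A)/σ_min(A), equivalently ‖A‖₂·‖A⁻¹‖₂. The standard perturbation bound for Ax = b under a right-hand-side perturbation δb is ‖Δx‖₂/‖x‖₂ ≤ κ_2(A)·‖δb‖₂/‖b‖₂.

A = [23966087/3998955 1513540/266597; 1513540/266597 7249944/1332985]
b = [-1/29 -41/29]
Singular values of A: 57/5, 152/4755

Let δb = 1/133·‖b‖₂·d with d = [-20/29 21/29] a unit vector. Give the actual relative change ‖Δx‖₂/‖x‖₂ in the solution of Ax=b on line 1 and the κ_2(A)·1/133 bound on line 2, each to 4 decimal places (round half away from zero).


0.0106
2.6814

from the listed singular values, σ₁ = 57/5, σ_n = 152/4755
κ_2(A) = (57/5) / (152/4755) = 356.6250
κ_2(A)·‖δb‖/‖b‖ = 2.6814
solve Ax = b  →  x = [21.5109 -22.7136]
2-norm of b is 1.4142; of x, 31.2830
with δb = [-0.0073 0.0077], A·Δx = δb → ‖Δx‖ = 0.3326
realised ‖Δx‖/‖x‖ = 0.0106
tightness: 0.0106 against a bound of 2.6814 (unrounded ratio ≈ 0.0040)


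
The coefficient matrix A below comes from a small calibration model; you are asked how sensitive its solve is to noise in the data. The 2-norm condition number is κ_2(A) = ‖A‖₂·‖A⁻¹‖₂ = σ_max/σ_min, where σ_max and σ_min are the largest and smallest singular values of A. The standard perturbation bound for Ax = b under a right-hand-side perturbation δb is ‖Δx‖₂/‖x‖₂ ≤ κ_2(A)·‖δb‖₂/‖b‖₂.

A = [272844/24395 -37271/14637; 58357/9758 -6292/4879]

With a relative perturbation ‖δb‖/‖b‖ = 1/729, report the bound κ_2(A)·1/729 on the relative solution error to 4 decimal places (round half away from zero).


AᵀA = [1324961521/8236900 -14905462/411845; -14905462/411845 6039553/741321]; tr = 7453069/44100, det = 28561/44100
eigenvalues of AᵀA: λ = (tr ± √(tr²−4·det))/2 = 169, 169/44100
κ_2(A) = √(λ_max/λ_min) = √(169 / (169/44100)) = 210.0000
bound on ‖Δx‖/‖x‖: κ·ε = 210.0000·1/729 = 0.2881

0.2881


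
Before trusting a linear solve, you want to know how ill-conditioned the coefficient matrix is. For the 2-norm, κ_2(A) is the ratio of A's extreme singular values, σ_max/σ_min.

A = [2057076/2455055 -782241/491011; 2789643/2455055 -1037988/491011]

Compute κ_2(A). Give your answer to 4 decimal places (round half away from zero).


M = AᵀA = [480546789489/241091802121 -900949029120/241091802121; -900949029120/241091802121 1689320070225/241091802121]. tr(M)=7508189826/834227689, det(M)=1265625/834227689
char-poly roots: 9 and 140625/834227689
κ = σ_max/σ_min = 3/(375/28883) = 231.0640

231.0640


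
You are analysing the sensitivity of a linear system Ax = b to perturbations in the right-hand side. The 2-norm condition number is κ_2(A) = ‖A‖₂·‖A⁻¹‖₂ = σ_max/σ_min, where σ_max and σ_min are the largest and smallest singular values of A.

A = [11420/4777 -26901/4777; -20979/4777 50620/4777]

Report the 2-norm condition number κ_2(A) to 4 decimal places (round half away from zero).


M = AᵀA = [1974169/78961 -4737600/78961; -4737600/78961 11370409/78961]. tr(M)=13344578/78961, det(M)=28561/78961
char-poly roots: 169 and 169/78961
κ = σ_max/σ_min = 13/(13/281) = 281.0000

281.0000


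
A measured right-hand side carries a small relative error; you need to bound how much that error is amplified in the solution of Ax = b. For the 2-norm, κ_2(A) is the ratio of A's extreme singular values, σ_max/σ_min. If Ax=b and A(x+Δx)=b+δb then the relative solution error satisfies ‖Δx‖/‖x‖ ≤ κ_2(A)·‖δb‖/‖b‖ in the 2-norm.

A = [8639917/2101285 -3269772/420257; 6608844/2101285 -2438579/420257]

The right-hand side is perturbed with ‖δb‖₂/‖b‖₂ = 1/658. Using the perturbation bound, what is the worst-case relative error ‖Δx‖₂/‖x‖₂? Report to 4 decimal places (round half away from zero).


M = AᵀA = [4732999391329/176615946049 -8873349376320/176615946049; -8873349376320/176615946049 16638076471225/176615946049]. tr(M)=73948359386/611127841, det(M)=228765625/611127841
solving λ² − 73948359386/611127841·λ + 228765625/611127841 = 0 gives λ = 121, 1890625/611127841
σ_max=√121=11, σ_min=√(1890625/611127841)=(1375/24721) → κ = 197.7680
worst-case relative error ≤ 197.7680 × 1/658 = 0.3006

0.3006


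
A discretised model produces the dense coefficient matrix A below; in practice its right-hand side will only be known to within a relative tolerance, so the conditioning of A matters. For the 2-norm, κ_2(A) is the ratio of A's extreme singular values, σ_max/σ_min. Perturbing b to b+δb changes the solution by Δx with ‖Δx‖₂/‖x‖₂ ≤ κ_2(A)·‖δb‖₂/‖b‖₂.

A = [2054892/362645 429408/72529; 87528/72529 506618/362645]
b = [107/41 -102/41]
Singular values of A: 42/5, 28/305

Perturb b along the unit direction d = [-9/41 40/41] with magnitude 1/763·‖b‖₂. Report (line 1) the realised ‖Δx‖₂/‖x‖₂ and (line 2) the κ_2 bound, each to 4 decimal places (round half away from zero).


from the listed singular values, σ₁ = 42/5, σ_n = 28/305
κ_2(A) = (42/5) / (28/305) = 91.5000
κ_2(A)·‖δb‖/‖b‖ = 0.1199
solve Ax = b  →  x = [23.8280 -22.3645]
‖b‖₂ = 3.6056 and ‖x‖₂ = 32.6794
re-solving with b+δb shifts x by Δx of norm 0.0515
realised ‖Δx‖/‖x‖ = 0.0016
tightness: 0.0016 against a bound of 0.1199 (unrounded ratio ≈ 0.0131)

0.0016
0.1199


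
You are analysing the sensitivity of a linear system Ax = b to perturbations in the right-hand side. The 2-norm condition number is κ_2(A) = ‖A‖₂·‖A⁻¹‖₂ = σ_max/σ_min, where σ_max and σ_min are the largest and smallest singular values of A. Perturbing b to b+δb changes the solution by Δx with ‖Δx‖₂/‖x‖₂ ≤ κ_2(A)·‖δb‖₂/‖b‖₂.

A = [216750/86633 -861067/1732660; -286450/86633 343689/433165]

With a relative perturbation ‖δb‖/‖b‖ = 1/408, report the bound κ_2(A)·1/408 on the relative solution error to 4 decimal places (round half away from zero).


0.1295

form AᵀA = [129034165000/7505276689 -58043512845/15010553378; -58043512845/15010553378 105255617521/120084427024] with trace 1290780641/71436304 and determinant 2088025/17859076
char-poly roots: 289/16 and 28900/4464769
so κ_2 = √((289/16) / (28900/4464769)) = 52.8250
worst-case relative error ≤ 52.8250 × 1/408 = 0.1295


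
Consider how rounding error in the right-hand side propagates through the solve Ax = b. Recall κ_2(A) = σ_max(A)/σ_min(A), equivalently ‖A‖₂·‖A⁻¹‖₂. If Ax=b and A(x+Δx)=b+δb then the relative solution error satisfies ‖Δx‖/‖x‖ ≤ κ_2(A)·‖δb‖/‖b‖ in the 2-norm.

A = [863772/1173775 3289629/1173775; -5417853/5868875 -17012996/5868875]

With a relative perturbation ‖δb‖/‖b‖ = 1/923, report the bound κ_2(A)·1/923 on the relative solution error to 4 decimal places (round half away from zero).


0.0421

form AᵀA = [57081668049/40955640625 194067951168/40955640625; 194067951168/40955640625 665854348201/40955640625] with trace 1156697626/65529025 and determinant 540225/2621161
λ_max, λ_min = (1156697626/65529025 ± √1334409356240973376/4294053117450625)/2 = 441/25, 30625/2621161
κ = σ_max/σ_min = (21/5)/(175/1619) = 38.8560
worst-case relative error ≤ 38.8560 × 1/923 = 0.0421


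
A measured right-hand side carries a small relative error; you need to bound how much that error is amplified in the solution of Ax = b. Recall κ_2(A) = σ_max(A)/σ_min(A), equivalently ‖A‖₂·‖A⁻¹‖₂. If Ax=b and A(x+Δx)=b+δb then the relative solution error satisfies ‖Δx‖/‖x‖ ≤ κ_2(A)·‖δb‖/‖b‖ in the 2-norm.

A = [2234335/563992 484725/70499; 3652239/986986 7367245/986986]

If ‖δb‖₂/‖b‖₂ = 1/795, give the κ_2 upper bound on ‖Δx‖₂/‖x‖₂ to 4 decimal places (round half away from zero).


M = AᵀA = [544639699321/18533010496 127090062585/2316626312; 127090062585/2316626312 119296231525/1158313156]. tr(M)=8489202089/64128064, det(M)=4372515625/256512256
char-poly roots: 529/4 and 8265625/64128064
σ_max=√(529/4)=(23/2), σ_min=√(8265625/64128064)=(2875/8008) → κ = 32.0320
perturbation bound = 32.0320·1/795 = 0.0403

0.0403


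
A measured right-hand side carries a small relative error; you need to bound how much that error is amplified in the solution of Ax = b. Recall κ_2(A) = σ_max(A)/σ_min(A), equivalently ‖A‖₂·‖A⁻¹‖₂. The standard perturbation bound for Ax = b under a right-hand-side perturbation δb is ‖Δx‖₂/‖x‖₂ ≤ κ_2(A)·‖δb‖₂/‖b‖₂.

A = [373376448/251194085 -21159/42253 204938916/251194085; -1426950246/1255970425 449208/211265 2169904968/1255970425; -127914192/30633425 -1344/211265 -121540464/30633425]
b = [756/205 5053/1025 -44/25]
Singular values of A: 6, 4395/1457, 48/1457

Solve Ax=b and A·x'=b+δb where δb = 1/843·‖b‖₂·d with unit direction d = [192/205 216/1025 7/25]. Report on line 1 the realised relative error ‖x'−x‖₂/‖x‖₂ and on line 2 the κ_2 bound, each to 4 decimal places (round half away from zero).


0.0019
0.2160

from the listed singular values, σ₁ = 6, σ_n = 48/1457
condition number: 6 ÷ (48/1457) = 182.1250
perturbation bound = 182.1250·1/843 = 0.2160
solve Ax = b  →  x = [-60.9048 -82.7754 64.6750]
2-norm of b is 6.4031; of x, 121.4249
with δb = [0.0071 0.0016 0.0021], A·Δx = δb → ‖Δx‖ = 0.2306
realised ‖Δx‖/‖x‖ = 0.0019
so the bound overstates the realised error by a factor of ≈ 113.7803 (computed from the unrounded values)


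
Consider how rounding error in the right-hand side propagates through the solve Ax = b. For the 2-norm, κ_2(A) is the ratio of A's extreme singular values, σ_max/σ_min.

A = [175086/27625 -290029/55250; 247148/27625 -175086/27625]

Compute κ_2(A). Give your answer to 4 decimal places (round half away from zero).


27.6250

M = AᵀA = [3669489652/30525625 -2746486539/30525625; -2746486539/30525625 8269490017/122102500]. tr(M)=183579589/976820, det(M)=1409101444/30525625
solving λ² − 183579589/976820·λ + 1409101444/30525625 = 0 gives λ = 18769/100, 300304/1221025
σ_max=√(18769/100)=(137/10), σ_min=√(300304/1221025)=(548/1105) → κ = 27.6250


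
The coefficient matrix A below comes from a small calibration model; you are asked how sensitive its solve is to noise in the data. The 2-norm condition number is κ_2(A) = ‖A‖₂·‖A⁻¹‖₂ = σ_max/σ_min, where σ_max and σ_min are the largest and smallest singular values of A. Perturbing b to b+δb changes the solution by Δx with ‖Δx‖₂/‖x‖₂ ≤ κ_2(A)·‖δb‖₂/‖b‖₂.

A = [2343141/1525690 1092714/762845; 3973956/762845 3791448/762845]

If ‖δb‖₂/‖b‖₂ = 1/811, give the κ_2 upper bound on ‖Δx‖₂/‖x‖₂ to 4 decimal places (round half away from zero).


0.4054

M = AᵀA = [2746384596225/93109199044 653889560625/23277299761; 653889560625/23277299761 622764072900/23277299761]. tr(M)=6227634825/110712484, det(M)=810000/27678121
eigenvalues of AᵀA: λ = (tr ± √(tr²−4·det))/2 = 225/4, 14400/27678121
κ_2(A) = √(λ_max/λ_min) = √((225/4) / (14400/27678121)) = 328.8125
worst-case relative error ≤ 328.8125 × 1/811 = 0.4054


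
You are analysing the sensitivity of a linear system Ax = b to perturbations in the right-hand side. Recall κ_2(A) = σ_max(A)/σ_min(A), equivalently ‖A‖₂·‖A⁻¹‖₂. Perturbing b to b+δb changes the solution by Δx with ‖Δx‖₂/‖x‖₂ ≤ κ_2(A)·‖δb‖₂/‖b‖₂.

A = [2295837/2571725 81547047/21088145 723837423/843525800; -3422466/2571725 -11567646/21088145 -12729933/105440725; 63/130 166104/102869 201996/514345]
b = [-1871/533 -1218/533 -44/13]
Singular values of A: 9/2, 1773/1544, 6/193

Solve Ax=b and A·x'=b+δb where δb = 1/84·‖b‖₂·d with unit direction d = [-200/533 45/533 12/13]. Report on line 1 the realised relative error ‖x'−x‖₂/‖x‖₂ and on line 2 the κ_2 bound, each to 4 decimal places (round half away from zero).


from the listed singular values, σ₁ = 9/2, σ_n = 6/193
κ_2(A) = (9/2) / (6/193) = 144.7500
perturbation bound = 144.7500·1/84 = 1.7232
solve Ax = b  →  x = [2.2591 12.5758 -63.1121]
‖b‖ = 5.3852, ‖x‖ = 64.3925
with δb = [-0.0241 0.0054 0.0592], A·Δx = δb → ‖Δx‖ = 2.0622
dividing the unrounded norms, ‖Δx‖/‖x‖ = 0.0320
so the bound overstates the realised error by a factor of ≈ 53.8082 (computed from the unrounded values)

0.0320
1.7232


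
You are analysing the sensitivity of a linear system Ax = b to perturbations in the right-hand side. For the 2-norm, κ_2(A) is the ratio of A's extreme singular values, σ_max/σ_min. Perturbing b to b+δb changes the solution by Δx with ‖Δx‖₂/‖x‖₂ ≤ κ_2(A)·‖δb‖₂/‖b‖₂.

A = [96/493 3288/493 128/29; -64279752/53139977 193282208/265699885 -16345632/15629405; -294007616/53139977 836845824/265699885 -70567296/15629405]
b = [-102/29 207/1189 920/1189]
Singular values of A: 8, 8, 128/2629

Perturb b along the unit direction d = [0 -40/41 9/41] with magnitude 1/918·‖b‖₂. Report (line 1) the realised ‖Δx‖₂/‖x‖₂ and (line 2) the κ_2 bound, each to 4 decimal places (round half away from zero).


largest singular value 8, smallest 128/2629
κ_2(A) = 8 / (128/2629) = 164.3125
worst-case relative error ≤ 164.3125 × 1/918 = 0.1790
solve Ax = b  →  x = [-0.0809 -0.3265 -0.3000]
‖b‖ = 3.6056, ‖x‖ = 0.4507
Δx = A⁻¹·δb where δb = 1/918·3.6056·d; ‖Δx‖ = 0.0807
relative error = 0.1790
tightness: 0.1790 against a bound of 0.1790; the bound is attained (ratio 1)

0.1790
0.1790
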